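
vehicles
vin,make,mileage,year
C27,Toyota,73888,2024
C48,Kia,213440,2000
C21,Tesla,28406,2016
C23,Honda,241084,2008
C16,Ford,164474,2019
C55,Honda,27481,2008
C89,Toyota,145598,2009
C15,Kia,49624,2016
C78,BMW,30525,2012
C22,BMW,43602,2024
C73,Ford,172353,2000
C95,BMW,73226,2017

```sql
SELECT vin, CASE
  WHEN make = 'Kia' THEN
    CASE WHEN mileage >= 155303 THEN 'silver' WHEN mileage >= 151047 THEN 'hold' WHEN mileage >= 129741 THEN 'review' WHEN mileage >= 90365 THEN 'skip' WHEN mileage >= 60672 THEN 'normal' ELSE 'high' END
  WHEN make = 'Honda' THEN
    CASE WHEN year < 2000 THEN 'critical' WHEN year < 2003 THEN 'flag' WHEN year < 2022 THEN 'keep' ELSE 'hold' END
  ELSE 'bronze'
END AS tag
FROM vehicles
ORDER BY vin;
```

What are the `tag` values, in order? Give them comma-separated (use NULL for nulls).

high, bronze, bronze, bronze, keep, bronze, silver, keep, bronze, bronze, bronze, bronze

vin=C15: make='Kia' → inner[ELSE] → high
vin=C16: make='Ford' → outer ELSE → bronze
vin=C21: make='Tesla' → outer ELSE → bronze
vin=C22: make='BMW' → outer ELSE → bronze
vin=C23: make='Honda' → inner[year < 2022] → keep
vin=C27: make='Toyota' → outer ELSE → bronze
vin=C48: make='Kia' → inner[mileage >= 155303] → silver
vin=C55: make='Honda' → inner[year < 2022] → keep
vin=C73: make='Ford' → outer ELSE → bronze
vin=C78: make='BMW' → outer ELSE → bronze
vin=C89: make='Toyota' → outer ELSE → bronze
vin=C95: make='BMW' → outer ELSE → bronze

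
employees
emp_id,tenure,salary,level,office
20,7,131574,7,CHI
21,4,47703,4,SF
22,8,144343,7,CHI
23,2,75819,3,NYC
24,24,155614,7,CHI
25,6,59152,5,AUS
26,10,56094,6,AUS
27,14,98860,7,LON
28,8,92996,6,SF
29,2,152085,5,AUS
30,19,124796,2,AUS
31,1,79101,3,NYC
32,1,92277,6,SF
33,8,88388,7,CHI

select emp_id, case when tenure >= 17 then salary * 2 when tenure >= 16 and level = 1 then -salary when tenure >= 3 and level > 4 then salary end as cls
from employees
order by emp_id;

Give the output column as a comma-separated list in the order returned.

131574, NULL, 144343, NULL, 311228, 59152, 56094, 98860, 92996, NULL, 249592, NULL, NULL, 88388

emp_id=20: tenure >= 3 and level > 4 → 131574
emp_id=21: (no match → NULL) → NULL
emp_id=22: tenure >= 3 and level > 4 → 144343
emp_id=23: (no match → NULL) → NULL
emp_id=24: tenure >= 17 → 311228
emp_id=25: tenure >= 3 and level > 4 → 59152
emp_id=26: tenure >= 3 and level > 4 → 56094
emp_id=27: tenure >= 3 and level > 4 → 98860
emp_id=28: tenure >= 3 and level > 4 → 92996
emp_id=29: (no match → NULL) → NULL
emp_id=30: tenure >= 17 → 249592
emp_id=31: (no match → NULL) → NULL
emp_id=32: (no match → NULL) → NULL
emp_id=33: tenure >= 3 and level > 4 → 88388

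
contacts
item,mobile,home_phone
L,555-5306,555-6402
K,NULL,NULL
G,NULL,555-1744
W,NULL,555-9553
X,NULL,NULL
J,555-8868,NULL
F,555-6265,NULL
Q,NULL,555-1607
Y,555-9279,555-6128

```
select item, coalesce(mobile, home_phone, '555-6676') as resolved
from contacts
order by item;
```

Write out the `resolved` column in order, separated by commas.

item=F: mobile=555-6265 → 555-6265
item=G: mobile=NULL, home_phone=555-1744 → 555-1744
item=J: mobile=555-8868 → 555-8868
item=K: mobile=NULL, home_phone=NULL, → literal 555-6676 → 555-6676
item=L: mobile=555-5306 → 555-5306
item=Q: mobile=NULL, home_phone=555-1607 → 555-1607
item=W: mobile=NULL, home_phone=555-9553 → 555-9553
item=X: mobile=NULL, home_phone=NULL, → literal 555-6676 → 555-6676
item=Y: mobile=555-9279 → 555-9279

555-6265, 555-1744, 555-8868, 555-6676, 555-5306, 555-1607, 555-9553, 555-6676, 555-9279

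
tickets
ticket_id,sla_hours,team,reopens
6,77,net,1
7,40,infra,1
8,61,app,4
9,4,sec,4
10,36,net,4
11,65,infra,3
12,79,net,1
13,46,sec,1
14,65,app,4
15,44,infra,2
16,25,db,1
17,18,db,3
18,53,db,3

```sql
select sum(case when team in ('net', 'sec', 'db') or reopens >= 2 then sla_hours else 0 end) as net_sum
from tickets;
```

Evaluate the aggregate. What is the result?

573

ticket_id=6: ✓ → 77
ticket_id=7: ✗
ticket_id=8: ✓ → 61
ticket_id=9: ✓ → 4
ticket_id=10: ✓ → 36
ticket_id=11: ✓ → 65
ticket_id=12: ✓ → 79
ticket_id=13: ✓ → 46
ticket_id=14: ✓ → 65
ticket_id=15: ✓ → 44
ticket_id=16: ✓ → 25
ticket_id=17: ✓ → 18
ticket_id=18: ✓ → 53
net_sum = 77 + 61 + 4 + 36 + 65 + 79 + 46 + 65 + 44 + 25 + 18 + 53 = 573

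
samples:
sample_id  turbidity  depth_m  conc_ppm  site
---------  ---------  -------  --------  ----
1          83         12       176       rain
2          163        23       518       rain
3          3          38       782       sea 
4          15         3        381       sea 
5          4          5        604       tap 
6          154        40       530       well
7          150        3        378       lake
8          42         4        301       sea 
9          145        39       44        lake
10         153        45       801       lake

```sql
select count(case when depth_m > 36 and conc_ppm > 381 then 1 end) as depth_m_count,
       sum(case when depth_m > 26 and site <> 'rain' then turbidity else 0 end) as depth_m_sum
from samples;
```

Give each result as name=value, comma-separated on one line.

depth_m_count=3, depth_m_sum=455

[depth_m_count: depth_m > 36 and conc_ppm > 381]
sample_id=1: ✗
sample_id=2: ✗
sample_id=3: ✓ → 1
sample_id=4: ✗
sample_id=5: ✗
sample_id=6: ✓ → 1
sample_id=7: ✗
sample_id=8: ✗
sample_id=9: ✗
sample_id=10: ✓ → 1
depth_m_count = COUNT(1, 1, 1) = 3
—
[depth_m_sum: depth_m > 26 and site <> 'rain']
sample_id=1: ✗
sample_id=2: ✗
sample_id=3: ✓ → 3
sample_id=4: ✗
sample_id=5: ✗
sample_id=6: ✓ → 154
sample_id=7: ✗
sample_id=8: ✗
sample_id=9: ✓ → 145
sample_id=10: ✓ → 153
depth_m_sum = 3 + 154 + 145 + 153 = 455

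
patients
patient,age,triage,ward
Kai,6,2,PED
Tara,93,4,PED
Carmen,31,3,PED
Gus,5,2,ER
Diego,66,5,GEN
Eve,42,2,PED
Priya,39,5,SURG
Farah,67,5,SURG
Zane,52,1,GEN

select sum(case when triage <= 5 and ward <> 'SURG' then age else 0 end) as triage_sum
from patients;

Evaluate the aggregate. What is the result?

patient=Kai: ✓ → 6
patient=Tara: ✓ → 93
patient=Carmen: ✓ → 31
patient=Gus: ✓ → 5
patient=Diego: ✓ → 66
patient=Eve: ✓ → 42
patient=Priya: ✗
patient=Farah: ✗
patient=Zane: ✓ → 52
triage_sum = 6 + 93 + 31 + 5 + 66 + 42 + 52 = 295

295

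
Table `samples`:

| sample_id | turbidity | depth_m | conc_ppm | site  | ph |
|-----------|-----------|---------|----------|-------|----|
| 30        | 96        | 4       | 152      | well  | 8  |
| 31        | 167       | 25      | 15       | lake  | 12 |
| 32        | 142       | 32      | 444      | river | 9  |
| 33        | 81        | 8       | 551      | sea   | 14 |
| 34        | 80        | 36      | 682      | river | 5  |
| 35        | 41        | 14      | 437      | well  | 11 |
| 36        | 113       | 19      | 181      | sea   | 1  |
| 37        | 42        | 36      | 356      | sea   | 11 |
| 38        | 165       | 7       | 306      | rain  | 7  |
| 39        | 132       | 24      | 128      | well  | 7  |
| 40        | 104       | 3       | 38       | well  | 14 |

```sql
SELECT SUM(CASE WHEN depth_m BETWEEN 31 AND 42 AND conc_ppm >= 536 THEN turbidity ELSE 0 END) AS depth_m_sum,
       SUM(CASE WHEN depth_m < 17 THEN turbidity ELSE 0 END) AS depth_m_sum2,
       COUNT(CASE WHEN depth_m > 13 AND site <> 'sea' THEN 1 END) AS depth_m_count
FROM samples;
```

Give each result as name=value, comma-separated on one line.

depth_m_sum=80, depth_m_sum2=487, depth_m_count=5

[depth_m_sum: depth_m BETWEEN 31 AND 42 AND conc_ppm >= 536]
sample_id=30: ✗
sample_id=31: ✗
sample_id=32: ✗
sample_id=33: ✗
sample_id=34: ✓ → 80
sample_id=35: ✗
sample_id=36: ✗
sample_id=37: ✗
sample_id=38: ✗
sample_id=39: ✗
sample_id=40: ✗
depth_m_sum = 80
—
[depth_m_sum2: depth_m < 17]
sample_id=30: ✓ → 96
sample_id=31: ✗
sample_id=32: ✗
sample_id=33: ✓ → 81
sample_id=34: ✗
sample_id=35: ✓ → 41
sample_id=36: ✗
sample_id=37: ✗
sample_id=38: ✓ → 165
sample_id=39: ✗
sample_id=40: ✓ → 104
depth_m_sum2 = 96 + 81 + 41 + 165 + 104 = 487
—
[depth_m_count: depth_m > 13 AND site <> 'sea']
sample_id=30: ✗
sample_id=31: ✓ → 1
sample_id=32: ✓ → 1
sample_id=33: ✗
sample_id=34: ✓ → 1
sample_id=35: ✓ → 1
sample_id=36: ✗
sample_id=37: ✗
sample_id=38: ✗
sample_id=39: ✓ → 1
sample_id=40: ✗
depth_m_count = COUNT(1, 1, 1, 1, 1) = 5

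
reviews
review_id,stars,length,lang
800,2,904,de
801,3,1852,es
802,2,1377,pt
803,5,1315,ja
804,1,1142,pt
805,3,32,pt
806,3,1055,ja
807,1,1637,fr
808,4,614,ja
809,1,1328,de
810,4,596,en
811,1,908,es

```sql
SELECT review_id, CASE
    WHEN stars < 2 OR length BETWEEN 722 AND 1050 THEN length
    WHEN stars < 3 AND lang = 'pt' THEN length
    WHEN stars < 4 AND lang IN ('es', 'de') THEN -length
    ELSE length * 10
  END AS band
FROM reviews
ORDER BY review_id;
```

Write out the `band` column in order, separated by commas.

904, -1852, 1377, 13150, 1142, 320, 10550, 1637, 6140, 1328, 5960, 908

review_id=800: stars < 2 OR length BETWEEN 722 AND 1050 → 904
review_id=801: stars < 4 AND lang IN ('es', 'de') → -1852
review_id=802: stars < 3 AND lang = 'pt' → 1377
review_id=803: ELSE → 13150
review_id=804: stars < 2 OR length BETWEEN 722 AND 1050 → 1142
review_id=805: ELSE → 320
review_id=806: ELSE → 10550
review_id=807: stars < 2 OR length BETWEEN 722 AND 1050 → 1637
review_id=808: ELSE → 6140
review_id=809: stars < 2 OR length BETWEEN 722 AND 1050 → 1328
review_id=810: ELSE → 5960
review_id=811: stars < 2 OR length BETWEEN 722 AND 1050 → 908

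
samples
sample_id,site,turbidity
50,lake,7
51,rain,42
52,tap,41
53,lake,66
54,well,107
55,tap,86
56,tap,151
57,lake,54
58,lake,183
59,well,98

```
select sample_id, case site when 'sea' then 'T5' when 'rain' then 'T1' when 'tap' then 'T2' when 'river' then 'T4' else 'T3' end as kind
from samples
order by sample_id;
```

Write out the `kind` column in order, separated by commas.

T3, T1, T2, T3, T3, T2, T2, T3, T3, T3

sample_id=50: ELSE → T3
sample_id=51: site='rain' → T1
sample_id=52: site='tap' → T2
sample_id=53: ELSE → T3
sample_id=54: ELSE → T3
sample_id=55: site='tap' → T2
sample_id=56: site='tap' → T2
sample_id=57: ELSE → T3
sample_id=58: ELSE → T3
sample_id=59: ELSE → T3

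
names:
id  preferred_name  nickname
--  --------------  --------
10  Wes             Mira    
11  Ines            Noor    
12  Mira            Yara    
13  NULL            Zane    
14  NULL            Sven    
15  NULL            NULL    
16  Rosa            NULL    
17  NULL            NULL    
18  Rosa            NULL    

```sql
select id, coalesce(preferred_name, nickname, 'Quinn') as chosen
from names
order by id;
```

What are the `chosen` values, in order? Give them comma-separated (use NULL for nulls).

Wes, Ines, Mira, Zane, Sven, Quinn, Rosa, Quinn, Rosa

id=10: preferred_name=Wes → Wes
id=11: preferred_name=Ines → Ines
id=12: preferred_name=Mira → Mira
id=13: preferred_name=NULL, nickname=Zane → Zane
id=14: preferred_name=NULL, nickname=Sven → Sven
id=15: preferred_name=NULL, nickname=NULL, → literal Quinn → Quinn
id=16: preferred_name=Rosa → Rosa
id=17: preferred_name=NULL, nickname=NULL, → literal Quinn → Quinn
id=18: preferred_name=Rosa → Rosa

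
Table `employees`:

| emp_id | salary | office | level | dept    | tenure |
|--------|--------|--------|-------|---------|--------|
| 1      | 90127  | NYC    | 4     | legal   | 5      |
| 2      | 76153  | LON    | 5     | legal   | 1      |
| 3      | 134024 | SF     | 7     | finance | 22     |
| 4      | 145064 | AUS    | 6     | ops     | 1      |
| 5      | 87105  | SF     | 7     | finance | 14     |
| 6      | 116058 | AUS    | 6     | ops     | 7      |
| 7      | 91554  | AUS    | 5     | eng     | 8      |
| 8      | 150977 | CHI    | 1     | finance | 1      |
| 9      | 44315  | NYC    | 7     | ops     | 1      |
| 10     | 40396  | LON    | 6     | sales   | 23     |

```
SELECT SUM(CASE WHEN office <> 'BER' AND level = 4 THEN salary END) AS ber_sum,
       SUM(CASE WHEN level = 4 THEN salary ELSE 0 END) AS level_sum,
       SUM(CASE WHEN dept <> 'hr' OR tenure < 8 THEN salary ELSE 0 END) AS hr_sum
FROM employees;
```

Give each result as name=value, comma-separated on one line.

ber_sum=90127, level_sum=90127, hr_sum=975773

[ber_sum: office <> 'BER' AND level = 4]
emp_id=1: ✓ → 90127
emp_id=2: ✗
emp_id=3: ✗
emp_id=4: ✗
emp_id=5: ✗
emp_id=6: ✗
emp_id=7: ✗
emp_id=8: ✗
emp_id=9: ✗
emp_id=10: ✗
ber_sum = 90127
—
[level_sum: level = 4]
emp_id=1: ✓ → 90127
emp_id=2: ✗
emp_id=3: ✗
emp_id=4: ✗
emp_id=5: ✗
emp_id=6: ✗
emp_id=7: ✗
emp_id=8: ✗
emp_id=9: ✗
emp_id=10: ✗
level_sum = 90127
—
[hr_sum: dept <> 'hr' OR tenure < 8]
emp_id=1: ✓ → 90127
emp_id=2: ✓ → 76153
emp_id=3: ✓ → 134024
emp_id=4: ✓ → 145064
emp_id=5: ✓ → 87105
emp_id=6: ✓ → 116058
emp_id=7: ✓ → 91554
emp_id=8: ✓ → 150977
emp_id=9: ✓ → 44315
emp_id=10: ✓ → 40396
hr_sum = 90127 + 76153 + 134024 + 145064 + 87105 + 116058 + 91554 + 150977 + 44315 + 40396 = 975773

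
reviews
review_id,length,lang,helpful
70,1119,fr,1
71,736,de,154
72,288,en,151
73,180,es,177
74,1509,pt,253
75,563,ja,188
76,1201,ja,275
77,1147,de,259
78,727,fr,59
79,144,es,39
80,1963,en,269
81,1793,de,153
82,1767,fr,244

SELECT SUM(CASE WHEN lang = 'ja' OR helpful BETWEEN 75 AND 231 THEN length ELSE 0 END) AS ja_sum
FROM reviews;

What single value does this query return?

4761

review_id=70: ✗
review_id=71: ✓ → 736
review_id=72: ✓ → 288
review_id=73: ✓ → 180
review_id=74: ✗
review_id=75: ✓ → 563
review_id=76: ✓ → 1201
review_id=77: ✗
review_id=78: ✗
review_id=79: ✗
review_id=80: ✗
review_id=81: ✓ → 1793
review_id=82: ✗
ja_sum = 736 + 288 + 180 + 563 + 1201 + 1793 = 4761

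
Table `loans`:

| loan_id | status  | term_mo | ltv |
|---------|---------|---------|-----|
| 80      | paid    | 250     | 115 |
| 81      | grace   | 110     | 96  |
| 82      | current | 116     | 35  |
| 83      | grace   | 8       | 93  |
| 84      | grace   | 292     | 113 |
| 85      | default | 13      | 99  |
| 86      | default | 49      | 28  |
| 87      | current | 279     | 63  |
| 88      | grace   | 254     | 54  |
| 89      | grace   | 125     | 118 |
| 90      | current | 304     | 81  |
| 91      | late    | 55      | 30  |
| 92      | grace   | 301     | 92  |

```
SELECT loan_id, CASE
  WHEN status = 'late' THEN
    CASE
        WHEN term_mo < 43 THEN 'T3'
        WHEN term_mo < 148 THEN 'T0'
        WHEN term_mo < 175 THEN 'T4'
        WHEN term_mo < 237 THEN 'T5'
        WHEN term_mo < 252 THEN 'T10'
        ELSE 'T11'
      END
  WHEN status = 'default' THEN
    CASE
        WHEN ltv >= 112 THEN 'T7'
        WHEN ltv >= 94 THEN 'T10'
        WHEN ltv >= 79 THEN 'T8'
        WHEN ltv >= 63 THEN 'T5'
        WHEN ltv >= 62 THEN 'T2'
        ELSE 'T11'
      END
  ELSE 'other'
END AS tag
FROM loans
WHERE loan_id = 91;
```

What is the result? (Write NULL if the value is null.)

loan_id = 91: status=late, term_mo=55, ltv=30.
status='late' → inner[term_mo < 148] → T0

T0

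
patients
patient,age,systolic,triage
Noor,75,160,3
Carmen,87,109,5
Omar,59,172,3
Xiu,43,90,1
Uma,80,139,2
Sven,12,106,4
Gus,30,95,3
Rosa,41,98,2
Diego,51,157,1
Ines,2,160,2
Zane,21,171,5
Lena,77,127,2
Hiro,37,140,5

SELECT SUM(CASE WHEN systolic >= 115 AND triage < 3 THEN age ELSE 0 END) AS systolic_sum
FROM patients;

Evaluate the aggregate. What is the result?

210

patient=Noor: ✗
patient=Carmen: ✗
patient=Omar: ✗
patient=Xiu: ✗
patient=Uma: ✓ → 80
patient=Sven: ✗
patient=Gus: ✗
patient=Rosa: ✗
patient=Diego: ✓ → 51
patient=Ines: ✓ → 2
patient=Zane: ✗
patient=Lena: ✓ → 77
patient=Hiro: ✗
systolic_sum = 80 + 51 + 2 + 77 = 210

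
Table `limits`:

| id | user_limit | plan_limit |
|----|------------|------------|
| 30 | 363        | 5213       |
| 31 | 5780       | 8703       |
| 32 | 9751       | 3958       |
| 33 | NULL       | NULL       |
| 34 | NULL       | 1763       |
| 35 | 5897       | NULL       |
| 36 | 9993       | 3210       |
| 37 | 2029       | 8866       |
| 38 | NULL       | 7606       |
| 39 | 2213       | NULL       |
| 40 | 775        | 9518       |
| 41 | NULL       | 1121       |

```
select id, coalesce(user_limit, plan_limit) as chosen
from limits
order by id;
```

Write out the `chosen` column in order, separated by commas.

363, 5780, 9751, NULL, 1763, 5897, 9993, 2029, 7606, 2213, 775, 1121

id=30: user_limit=363 → 363
id=31: user_limit=5780 → 5780
id=32: user_limit=9751 → 9751
id=33: user_limit=NULL, plan_limit=NULL (all NULL) → NULL
id=34: user_limit=NULL, plan_limit=1763 → 1763
id=35: user_limit=5897 → 5897
id=36: user_limit=9993 → 9993
id=37: user_limit=2029 → 2029
id=38: user_limit=NULL, plan_limit=7606 → 7606
id=39: user_limit=2213 → 2213
id=40: user_limit=775 → 775
id=41: user_limit=NULL, plan_limit=1121 → 1121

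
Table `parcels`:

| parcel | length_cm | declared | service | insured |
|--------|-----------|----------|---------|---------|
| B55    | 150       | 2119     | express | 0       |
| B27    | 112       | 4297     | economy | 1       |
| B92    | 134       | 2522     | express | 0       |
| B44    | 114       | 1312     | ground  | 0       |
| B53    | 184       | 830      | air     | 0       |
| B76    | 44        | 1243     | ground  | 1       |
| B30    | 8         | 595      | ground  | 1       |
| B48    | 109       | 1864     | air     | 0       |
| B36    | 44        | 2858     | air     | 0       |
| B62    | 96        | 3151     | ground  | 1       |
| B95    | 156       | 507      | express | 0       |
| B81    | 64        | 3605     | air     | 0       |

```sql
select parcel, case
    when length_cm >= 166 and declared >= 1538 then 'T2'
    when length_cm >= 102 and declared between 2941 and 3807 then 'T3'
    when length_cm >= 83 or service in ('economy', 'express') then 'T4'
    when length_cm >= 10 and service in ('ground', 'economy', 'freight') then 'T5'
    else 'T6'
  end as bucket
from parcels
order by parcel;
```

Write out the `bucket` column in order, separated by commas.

parcel=B27: length_cm >= 83 or service in ('economy', 'express') → T4
parcel=B30: ELSE → T6
parcel=B36: ELSE → T6
parcel=B44: length_cm >= 83 or service in ('economy', 'express') → T4
parcel=B48: length_cm >= 83 or service in ('economy', 'express') → T4
parcel=B53: length_cm >= 83 or service in ('economy', 'express') → T4
parcel=B55: length_cm >= 83 or service in ('economy', 'express') → T4
parcel=B62: length_cm >= 83 or service in ('economy', 'express') → T4
parcel=B76: length_cm >= 10 and service in ('ground', 'economy', 'freight') → T5
parcel=B81: ELSE → T6
parcel=B92: length_cm >= 83 or service in ('economy', 'express') → T4
parcel=B95: length_cm >= 83 or service in ('economy', 'express') → T4

T4, T6, T6, T4, T4, T4, T4, T4, T5, T6, T4, T4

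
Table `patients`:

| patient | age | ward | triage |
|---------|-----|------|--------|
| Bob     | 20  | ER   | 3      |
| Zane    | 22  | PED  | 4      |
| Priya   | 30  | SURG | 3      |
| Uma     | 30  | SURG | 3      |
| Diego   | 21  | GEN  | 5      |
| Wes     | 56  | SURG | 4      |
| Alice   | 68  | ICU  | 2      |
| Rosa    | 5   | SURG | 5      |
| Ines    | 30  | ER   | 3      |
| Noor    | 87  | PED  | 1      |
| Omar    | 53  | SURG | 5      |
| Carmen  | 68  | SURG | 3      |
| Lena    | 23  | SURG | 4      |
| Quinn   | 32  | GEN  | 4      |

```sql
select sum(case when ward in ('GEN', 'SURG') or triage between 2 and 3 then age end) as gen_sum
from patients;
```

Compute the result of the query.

patient=Bob: ✓ → 20
patient=Zane: ✗
patient=Priya: ✓ → 30
patient=Uma: ✓ → 30
patient=Diego: ✓ → 21
patient=Wes: ✓ → 56
patient=Alice: ✓ → 68
patient=Rosa: ✓ → 5
patient=Ines: ✓ → 30
patient=Noor: ✗
patient=Omar: ✓ → 53
patient=Carmen: ✓ → 68
patient=Lena: ✓ → 23
patient=Quinn: ✓ → 32
gen_sum = 20 + 30 + 30 + 21 + 56 + 68 + 5 + 30 + 53 + 68 + 23 + 32 = 436

436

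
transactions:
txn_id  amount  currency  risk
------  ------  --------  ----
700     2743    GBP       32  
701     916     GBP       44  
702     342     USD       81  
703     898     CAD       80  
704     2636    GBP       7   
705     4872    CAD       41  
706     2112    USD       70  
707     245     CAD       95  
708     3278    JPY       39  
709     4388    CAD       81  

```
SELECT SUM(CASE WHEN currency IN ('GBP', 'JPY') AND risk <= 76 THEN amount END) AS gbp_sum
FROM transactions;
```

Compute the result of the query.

txn_id=700: ✓ → 2743
txn_id=701: ✓ → 916
txn_id=702: ✗
txn_id=703: ✗
txn_id=704: ✓ → 2636
txn_id=705: ✗
txn_id=706: ✗
txn_id=707: ✗
txn_id=708: ✓ → 3278
txn_id=709: ✗
gbp_sum = 2743 + 916 + 2636 + 3278 = 9573

9573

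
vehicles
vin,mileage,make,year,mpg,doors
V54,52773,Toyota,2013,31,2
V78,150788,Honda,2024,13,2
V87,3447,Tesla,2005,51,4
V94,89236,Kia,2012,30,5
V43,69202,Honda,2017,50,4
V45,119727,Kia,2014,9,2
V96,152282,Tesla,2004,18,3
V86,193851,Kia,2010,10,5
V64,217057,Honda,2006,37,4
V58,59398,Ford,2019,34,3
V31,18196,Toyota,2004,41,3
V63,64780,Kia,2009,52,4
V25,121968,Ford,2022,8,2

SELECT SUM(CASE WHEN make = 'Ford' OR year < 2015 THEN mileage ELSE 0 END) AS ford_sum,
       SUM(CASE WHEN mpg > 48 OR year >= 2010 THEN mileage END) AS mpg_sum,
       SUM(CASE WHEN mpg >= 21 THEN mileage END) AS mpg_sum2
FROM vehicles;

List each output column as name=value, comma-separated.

ford_sum=1092715, mpg_sum=925170, mpg_sum2=574089

[ford_sum: make = 'Ford' OR year < 2015]
vin=V54: ✓ → 52773
vin=V78: ✗
vin=V87: ✓ → 3447
vin=V94: ✓ → 89236
vin=V43: ✗
vin=V45: ✓ → 119727
vin=V96: ✓ → 152282
vin=V86: ✓ → 193851
vin=V64: ✓ → 217057
vin=V58: ✓ → 59398
vin=V31: ✓ → 18196
vin=V63: ✓ → 64780
vin=V25: ✓ → 121968
ford_sum = 52773 + 3447 + 89236 + 119727 + 152282 + 193851 + 217057 + 59398 + 18196 + 64780 + 121968 = 1092715
—
[mpg_sum: mpg > 48 OR year >= 2010]
vin=V54: ✓ → 52773
vin=V78: ✓ → 150788
vin=V87: ✓ → 3447
vin=V94: ✓ → 89236
vin=V43: ✓ → 69202
vin=V45: ✓ → 119727
vin=V96: ✗
vin=V86: ✓ → 193851
vin=V64: ✗
vin=V58: ✓ → 59398
vin=V31: ✗
vin=V63: ✓ → 64780
vin=V25: ✓ → 121968
mpg_sum = 52773 + 150788 + 3447 + 89236 + 69202 + 119727 + 193851 + 59398 + 64780 + 121968 = 925170
—
[mpg_sum2: mpg >= 21]
vin=V54: ✓ → 52773
vin=V78: ✗
vin=V87: ✓ → 3447
vin=V94: ✓ → 89236
vin=V43: ✓ → 69202
vin=V45: ✗
vin=V96: ✗
vin=V86: ✗
vin=V64: ✓ → 217057
vin=V58: ✓ → 59398
vin=V31: ✓ → 18196
vin=V63: ✓ → 64780
vin=V25: ✗
mpg_sum2 = 52773 + 3447 + 89236 + 69202 + 217057 + 59398 + 18196 + 64780 = 574089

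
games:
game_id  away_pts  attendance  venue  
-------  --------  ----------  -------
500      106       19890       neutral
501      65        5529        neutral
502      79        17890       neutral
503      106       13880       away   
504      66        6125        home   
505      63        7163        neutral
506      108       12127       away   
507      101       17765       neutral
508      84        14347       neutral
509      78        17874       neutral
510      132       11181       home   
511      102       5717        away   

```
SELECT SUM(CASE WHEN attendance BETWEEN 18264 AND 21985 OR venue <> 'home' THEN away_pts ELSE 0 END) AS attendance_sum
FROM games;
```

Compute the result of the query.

892

game_id=500: ✓ → 106
game_id=501: ✓ → 65
game_id=502: ✓ → 79
game_id=503: ✓ → 106
game_id=504: ✗
game_id=505: ✓ → 63
game_id=506: ✓ → 108
game_id=507: ✓ → 101
game_id=508: ✓ → 84
game_id=509: ✓ → 78
game_id=510: ✗
game_id=511: ✓ → 102
attendance_sum = 106 + 65 + 79 + 106 + 63 + 108 + 101 + 84 + 78 + 102 = 892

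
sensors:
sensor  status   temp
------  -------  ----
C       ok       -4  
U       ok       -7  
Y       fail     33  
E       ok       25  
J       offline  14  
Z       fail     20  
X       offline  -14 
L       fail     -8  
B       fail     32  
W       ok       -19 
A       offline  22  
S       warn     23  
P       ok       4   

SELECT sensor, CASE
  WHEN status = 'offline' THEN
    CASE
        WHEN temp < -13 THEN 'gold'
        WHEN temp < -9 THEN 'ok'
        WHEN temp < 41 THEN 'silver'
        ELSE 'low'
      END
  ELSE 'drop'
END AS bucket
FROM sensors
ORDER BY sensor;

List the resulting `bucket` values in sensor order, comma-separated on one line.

silver, drop, drop, drop, silver, drop, drop, drop, drop, drop, gold, drop, drop

sensor=A: status='offline' → inner[temp < 41] → silver
sensor=B: status='fail' → outer ELSE → drop
sensor=C: status='ok' → outer ELSE → drop
sensor=E: status='ok' → outer ELSE → drop
sensor=J: status='offline' → inner[temp < 41] → silver
sensor=L: status='fail' → outer ELSE → drop
sensor=P: status='ok' → outer ELSE → drop
sensor=S: status='warn' → outer ELSE → drop
sensor=U: status='ok' → outer ELSE → drop
sensor=W: status='ok' → outer ELSE → drop
sensor=X: status='offline' → inner[temp < -13] → gold
sensor=Y: status='fail' → outer ELSE → drop
sensor=Z: status='fail' → outer ELSE → drop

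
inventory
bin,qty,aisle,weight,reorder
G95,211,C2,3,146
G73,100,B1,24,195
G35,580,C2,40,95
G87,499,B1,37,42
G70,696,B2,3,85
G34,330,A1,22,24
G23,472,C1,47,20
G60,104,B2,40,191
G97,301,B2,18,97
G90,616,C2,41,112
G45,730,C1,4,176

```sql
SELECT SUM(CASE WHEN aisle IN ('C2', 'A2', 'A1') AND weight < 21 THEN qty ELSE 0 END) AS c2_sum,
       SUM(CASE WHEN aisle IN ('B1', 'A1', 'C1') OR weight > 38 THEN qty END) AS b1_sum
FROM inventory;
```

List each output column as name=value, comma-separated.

c2_sum=211, b1_sum=3431

[c2_sum: aisle IN ('C2', 'A2', 'A1') AND weight < 21]
bin=G95: ✓ → 211
bin=G73: ✗
bin=G35: ✗
bin=G87: ✗
bin=G70: ✗
bin=G34: ✗
bin=G23: ✗
bin=G60: ✗
bin=G97: ✗
bin=G90: ✗
bin=G45: ✗
c2_sum = 211
—
[b1_sum: aisle IN ('B1', 'A1', 'C1') OR weight > 38]
bin=G95: ✗
bin=G73: ✓ → 100
bin=G35: ✓ → 580
bin=G87: ✓ → 499
bin=G70: ✗
bin=G34: ✓ → 330
bin=G23: ✓ → 472
bin=G60: ✓ → 104
bin=G97: ✗
bin=G90: ✓ → 616
bin=G45: ✓ → 730
b1_sum = 100 + 580 + 499 + 330 + 472 + 104 + 616 + 730 = 3431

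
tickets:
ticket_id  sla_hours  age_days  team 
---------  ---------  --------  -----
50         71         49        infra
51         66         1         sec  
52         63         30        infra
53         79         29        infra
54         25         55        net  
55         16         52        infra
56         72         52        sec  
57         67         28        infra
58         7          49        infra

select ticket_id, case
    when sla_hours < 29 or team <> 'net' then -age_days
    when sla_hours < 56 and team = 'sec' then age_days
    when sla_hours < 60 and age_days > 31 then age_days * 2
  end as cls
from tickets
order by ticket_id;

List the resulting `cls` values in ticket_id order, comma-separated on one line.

ticket_id=50: sla_hours < 29 or team <> 'net' → -49
ticket_id=51: sla_hours < 29 or team <> 'net' → -1
ticket_id=52: sla_hours < 29 or team <> 'net' → -30
ticket_id=53: sla_hours < 29 or team <> 'net' → -29
ticket_id=54: sla_hours < 29 or team <> 'net' → -55
ticket_id=55: sla_hours < 29 or team <> 'net' → -52
ticket_id=56: sla_hours < 29 or team <> 'net' → -52
ticket_id=57: sla_hours < 29 or team <> 'net' → -28
ticket_id=58: sla_hours < 29 or team <> 'net' → -49

-49, -1, -30, -29, -55, -52, -52, -28, -49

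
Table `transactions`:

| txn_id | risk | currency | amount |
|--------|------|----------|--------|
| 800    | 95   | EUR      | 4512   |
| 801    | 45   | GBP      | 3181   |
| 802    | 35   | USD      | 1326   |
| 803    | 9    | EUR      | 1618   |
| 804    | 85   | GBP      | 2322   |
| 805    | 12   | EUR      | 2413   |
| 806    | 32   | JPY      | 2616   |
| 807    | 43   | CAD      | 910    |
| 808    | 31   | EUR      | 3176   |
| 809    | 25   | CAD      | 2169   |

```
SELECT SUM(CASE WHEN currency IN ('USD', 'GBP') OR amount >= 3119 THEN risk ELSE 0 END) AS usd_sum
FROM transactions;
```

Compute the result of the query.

291

txn_id=800: ✓ → 95
txn_id=801: ✓ → 45
txn_id=802: ✓ → 35
txn_id=803: ✗
txn_id=804: ✓ → 85
txn_id=805: ✗
txn_id=806: ✗
txn_id=807: ✗
txn_id=808: ✓ → 31
txn_id=809: ✗
usd_sum = 95 + 45 + 35 + 85 + 31 = 291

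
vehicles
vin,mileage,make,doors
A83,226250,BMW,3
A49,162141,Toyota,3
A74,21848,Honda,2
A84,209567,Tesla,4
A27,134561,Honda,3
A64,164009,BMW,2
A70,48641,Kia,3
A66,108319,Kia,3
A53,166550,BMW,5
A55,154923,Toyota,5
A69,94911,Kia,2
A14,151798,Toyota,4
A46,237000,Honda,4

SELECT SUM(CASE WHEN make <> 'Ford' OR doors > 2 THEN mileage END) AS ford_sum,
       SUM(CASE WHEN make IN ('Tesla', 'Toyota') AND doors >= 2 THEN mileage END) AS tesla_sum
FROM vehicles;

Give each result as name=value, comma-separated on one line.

[ford_sum: make <> 'Ford' OR doors > 2]
vin=A83: ✓ → 226250
vin=A49: ✓ → 162141
vin=A74: ✓ → 21848
vin=A84: ✓ → 209567
vin=A27: ✓ → 134561
vin=A64: ✓ → 164009
vin=A70: ✓ → 48641
vin=A66: ✓ → 108319
vin=A53: ✓ → 166550
vin=A55: ✓ → 154923
vin=A69: ✓ → 94911
vin=A14: ✓ → 151798
vin=A46: ✓ → 237000
ford_sum = 226250 + 162141 + 21848 + 209567 + 134561 + 164009 + 48641 + 108319 + 166550 + 154923 + 94911 + 151798 + 237000 = 1880518
—
[tesla_sum: make IN ('Tesla', 'Toyota') AND doors >= 2]
vin=A83: ✗
vin=A49: ✓ → 162141
vin=A74: ✗
vin=A84: ✓ → 209567
vin=A27: ✗
vin=A64: ✗
vin=A70: ✗
vin=A66: ✗
vin=A53: ✗
vin=A55: ✓ → 154923
vin=A69: ✗
vin=A14: ✓ → 151798
vin=A46: ✗
tesla_sum = 162141 + 209567 + 154923 + 151798 = 678429

ford_sum=1880518, tesla_sum=678429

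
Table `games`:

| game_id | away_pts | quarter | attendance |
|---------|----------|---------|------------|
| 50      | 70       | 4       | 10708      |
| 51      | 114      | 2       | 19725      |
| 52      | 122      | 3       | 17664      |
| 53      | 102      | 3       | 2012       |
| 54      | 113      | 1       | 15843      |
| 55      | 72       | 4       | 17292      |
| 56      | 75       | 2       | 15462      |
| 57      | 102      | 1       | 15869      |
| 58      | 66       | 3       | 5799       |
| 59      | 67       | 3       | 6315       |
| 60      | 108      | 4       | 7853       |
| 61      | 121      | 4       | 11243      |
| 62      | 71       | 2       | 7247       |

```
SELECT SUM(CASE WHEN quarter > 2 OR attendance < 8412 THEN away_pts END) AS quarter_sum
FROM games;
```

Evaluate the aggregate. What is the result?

799

game_id=50: ✓ → 70
game_id=51: ✗
game_id=52: ✓ → 122
game_id=53: ✓ → 102
game_id=54: ✗
game_id=55: ✓ → 72
game_id=56: ✗
game_id=57: ✗
game_id=58: ✓ → 66
game_id=59: ✓ → 67
game_id=60: ✓ → 108
game_id=61: ✓ → 121
game_id=62: ✓ → 71
quarter_sum = 70 + 122 + 102 + 72 + 66 + 67 + 108 + 121 + 71 = 799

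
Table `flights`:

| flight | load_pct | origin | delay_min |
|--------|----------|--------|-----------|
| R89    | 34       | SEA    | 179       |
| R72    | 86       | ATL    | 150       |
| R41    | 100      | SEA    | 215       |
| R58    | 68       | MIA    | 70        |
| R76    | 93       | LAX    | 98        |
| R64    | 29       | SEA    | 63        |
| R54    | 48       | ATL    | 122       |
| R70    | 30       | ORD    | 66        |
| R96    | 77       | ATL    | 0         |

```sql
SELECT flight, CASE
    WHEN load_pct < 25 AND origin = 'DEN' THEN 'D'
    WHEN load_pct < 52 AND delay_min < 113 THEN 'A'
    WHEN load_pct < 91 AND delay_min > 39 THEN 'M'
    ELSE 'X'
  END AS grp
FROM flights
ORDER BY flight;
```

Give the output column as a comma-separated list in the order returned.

X, M, M, A, A, M, X, M, X

flight=R41: ELSE → X
flight=R54: load_pct < 91 AND delay_min > 39 → M
flight=R58: load_pct < 91 AND delay_min > 39 → M
flight=R64: load_pct < 52 AND delay_min < 113 → A
flight=R70: load_pct < 52 AND delay_min < 113 → A
flight=R72: load_pct < 91 AND delay_min > 39 → M
flight=R76: ELSE → X
flight=R89: load_pct < 91 AND delay_min > 39 → M
flight=R96: ELSE → X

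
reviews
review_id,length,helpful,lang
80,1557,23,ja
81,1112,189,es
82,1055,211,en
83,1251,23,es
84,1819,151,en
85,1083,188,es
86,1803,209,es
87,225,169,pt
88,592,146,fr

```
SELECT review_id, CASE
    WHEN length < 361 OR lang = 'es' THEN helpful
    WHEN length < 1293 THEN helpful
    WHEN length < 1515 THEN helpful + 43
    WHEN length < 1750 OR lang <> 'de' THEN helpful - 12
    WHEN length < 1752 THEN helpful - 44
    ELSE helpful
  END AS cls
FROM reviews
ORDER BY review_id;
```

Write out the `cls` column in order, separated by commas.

11, 189, 211, 23, 139, 188, 209, 169, 146

review_id=80: length < 1750 OR lang <> 'de' → 11
review_id=81: length < 361 OR lang = 'es' → 189
review_id=82: length < 1293 → 211
review_id=83: length < 361 OR lang = 'es' → 23
review_id=84: length < 1750 OR lang <> 'de' → 139
review_id=85: length < 361 OR lang = 'es' → 188
review_id=86: length < 361 OR lang = 'es' → 209
review_id=87: length < 361 OR lang = 'es' → 169
review_id=88: length < 1293 → 146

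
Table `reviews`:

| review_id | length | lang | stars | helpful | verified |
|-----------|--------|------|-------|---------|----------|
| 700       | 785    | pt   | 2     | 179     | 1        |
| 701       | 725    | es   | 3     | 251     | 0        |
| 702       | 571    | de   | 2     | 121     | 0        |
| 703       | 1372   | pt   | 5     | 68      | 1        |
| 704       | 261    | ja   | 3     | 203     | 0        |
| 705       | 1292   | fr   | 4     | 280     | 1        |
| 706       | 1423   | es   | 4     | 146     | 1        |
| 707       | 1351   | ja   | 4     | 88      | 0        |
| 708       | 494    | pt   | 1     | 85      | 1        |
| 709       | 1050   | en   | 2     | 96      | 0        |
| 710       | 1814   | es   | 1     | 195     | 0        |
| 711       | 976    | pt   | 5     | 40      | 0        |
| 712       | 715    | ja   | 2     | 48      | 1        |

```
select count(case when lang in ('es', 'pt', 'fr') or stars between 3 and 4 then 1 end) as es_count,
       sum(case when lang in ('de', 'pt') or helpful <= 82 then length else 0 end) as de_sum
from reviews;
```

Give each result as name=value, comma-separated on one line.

es_count=10, de_sum=4913

[es_count: lang in ('es', 'pt', 'fr') or stars between 3 and 4]
review_id=700: ✓ → 1
review_id=701: ✓ → 1
review_id=702: ✗
review_id=703: ✓ → 1
review_id=704: ✓ → 1
review_id=705: ✓ → 1
review_id=706: ✓ → 1
review_id=707: ✓ → 1
review_id=708: ✓ → 1
review_id=709: ✗
review_id=710: ✓ → 1
review_id=711: ✓ → 1
review_id=712: ✗
es_count = COUNT(1, 1, 1, 1, 1, 1, 1, 1, 1, 1) = 10
—
[de_sum: lang in ('de', 'pt') or helpful <= 82]
review_id=700: ✓ → 785
review_id=701: ✗
review_id=702: ✓ → 571
review_id=703: ✓ → 1372
review_id=704: ✗
review_id=705: ✗
review_id=706: ✗
review_id=707: ✗
review_id=708: ✓ → 494
review_id=709: ✗
review_id=710: ✗
review_id=711: ✓ → 976
review_id=712: ✓ → 715
de_sum = 785 + 571 + 1372 + 494 + 976 + 715 = 4913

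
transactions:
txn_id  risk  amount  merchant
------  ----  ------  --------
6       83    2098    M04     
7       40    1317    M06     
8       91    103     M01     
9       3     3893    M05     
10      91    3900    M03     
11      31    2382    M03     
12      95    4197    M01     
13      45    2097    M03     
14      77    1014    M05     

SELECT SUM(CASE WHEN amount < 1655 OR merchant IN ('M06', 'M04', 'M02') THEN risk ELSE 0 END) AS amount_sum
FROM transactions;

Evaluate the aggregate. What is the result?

291

txn_id=6: ✓ → 83
txn_id=7: ✓ → 40
txn_id=8: ✓ → 91
txn_id=9: ✗
txn_id=10: ✗
txn_id=11: ✗
txn_id=12: ✗
txn_id=13: ✗
txn_id=14: ✓ → 77
amount_sum = 83 + 40 + 91 + 77 = 291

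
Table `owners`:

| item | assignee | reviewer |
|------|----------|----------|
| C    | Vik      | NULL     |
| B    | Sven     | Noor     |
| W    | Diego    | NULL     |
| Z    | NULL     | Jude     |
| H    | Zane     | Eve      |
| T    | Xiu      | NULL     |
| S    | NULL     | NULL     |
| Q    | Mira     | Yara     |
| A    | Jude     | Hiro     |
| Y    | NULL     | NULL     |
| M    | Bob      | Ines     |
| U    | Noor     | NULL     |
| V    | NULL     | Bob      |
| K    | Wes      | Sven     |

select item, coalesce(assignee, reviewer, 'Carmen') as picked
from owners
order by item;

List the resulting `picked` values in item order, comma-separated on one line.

item=A: assignee=Jude → Jude
item=B: assignee=Sven → Sven
item=C: assignee=Vik → Vik
item=H: assignee=Zane → Zane
item=K: assignee=Wes → Wes
item=M: assignee=Bob → Bob
item=Q: assignee=Mira → Mira
item=S: assignee=NULL, reviewer=NULL, → literal Carmen → Carmen
item=T: assignee=Xiu → Xiu
item=U: assignee=Noor → Noor
item=V: assignee=NULL, reviewer=Bob → Bob
item=W: assignee=Diego → Diego
item=Y: assignee=NULL, reviewer=NULL, → literal Carmen → Carmen
item=Z: assignee=NULL, reviewer=Jude → Jude

Jude, Sven, Vik, Zane, Wes, Bob, Mira, Carmen, Xiu, Noor, Bob, Diego, Carmen, Jude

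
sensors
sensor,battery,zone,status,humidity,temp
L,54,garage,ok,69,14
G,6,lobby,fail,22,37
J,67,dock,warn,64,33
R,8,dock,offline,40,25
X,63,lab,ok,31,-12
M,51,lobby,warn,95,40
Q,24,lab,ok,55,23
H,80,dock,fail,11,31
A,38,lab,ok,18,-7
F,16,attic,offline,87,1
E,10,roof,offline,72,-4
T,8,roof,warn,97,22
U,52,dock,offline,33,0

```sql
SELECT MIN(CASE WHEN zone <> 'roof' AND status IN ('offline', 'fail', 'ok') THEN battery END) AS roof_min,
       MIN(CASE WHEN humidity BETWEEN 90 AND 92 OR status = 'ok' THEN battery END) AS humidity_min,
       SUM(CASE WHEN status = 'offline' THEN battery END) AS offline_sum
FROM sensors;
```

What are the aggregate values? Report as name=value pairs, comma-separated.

[roof_min: zone <> 'roof' AND status IN ('offline', 'fail', 'ok')]
sensor=L: ✓ → 54
sensor=G: ✓ → 6
sensor=J: ✗
sensor=R: ✓ → 8
sensor=X: ✓ → 63
sensor=M: ✗
sensor=Q: ✓ → 24
sensor=H: ✓ → 80
sensor=A: ✓ → 38
sensor=F: ✓ → 16
sensor=E: ✗
sensor=T: ✗
sensor=U: ✓ → 52
roof_min = MIN(54, 6, 8, 63, 24, 80, 38, 16, 52) = 6
—
[humidity_min: humidity BETWEEN 90 AND 92 OR status = 'ok']
sensor=L: ✓ → 54
sensor=G: ✗
sensor=J: ✗
sensor=R: ✗
sensor=X: ✓ → 63
sensor=M: ✗
sensor=Q: ✓ → 24
sensor=H: ✗
sensor=A: ✓ → 38
sensor=F: ✗
sensor=E: ✗
sensor=T: ✗
sensor=U: ✗
humidity_min = MIN(54, 63, 24, 38) = 24
—
[offline_sum: status = 'offline']
sensor=L: ✗
sensor=G: ✗
sensor=J: ✗
sensor=R: ✓ → 8
sensor=X: ✗
sensor=M: ✗
sensor=Q: ✗
sensor=H: ✗
sensor=A: ✗
sensor=F: ✓ → 16
sensor=E: ✓ → 10
sensor=T: ✗
sensor=U: ✓ → 52
offline_sum = 8 + 16 + 10 + 52 = 86

roof_min=6, humidity_min=24, offline_sum=86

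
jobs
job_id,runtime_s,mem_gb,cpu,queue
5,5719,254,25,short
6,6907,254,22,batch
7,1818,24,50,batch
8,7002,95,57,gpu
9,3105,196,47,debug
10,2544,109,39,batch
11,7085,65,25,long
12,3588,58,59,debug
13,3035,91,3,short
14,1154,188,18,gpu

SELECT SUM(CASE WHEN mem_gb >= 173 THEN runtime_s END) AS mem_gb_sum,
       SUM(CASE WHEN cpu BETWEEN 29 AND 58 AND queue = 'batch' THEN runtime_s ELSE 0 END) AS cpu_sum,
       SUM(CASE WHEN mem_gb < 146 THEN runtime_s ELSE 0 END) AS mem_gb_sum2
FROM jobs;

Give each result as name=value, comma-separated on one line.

mem_gb_sum=16885, cpu_sum=4362, mem_gb_sum2=25072

[mem_gb_sum: mem_gb >= 173]
job_id=5: ✓ → 5719
job_id=6: ✓ → 6907
job_id=7: ✗
job_id=8: ✗
job_id=9: ✓ → 3105
job_id=10: ✗
job_id=11: ✗
job_id=12: ✗
job_id=13: ✗
job_id=14: ✓ → 1154
mem_gb_sum = 5719 + 6907 + 3105 + 1154 = 16885
—
[cpu_sum: cpu BETWEEN 29 AND 58 AND queue = 'batch']
job_id=5: ✗
job_id=6: ✗
job_id=7: ✓ → 1818
job_id=8: ✗
job_id=9: ✗
job_id=10: ✓ → 2544
job_id=11: ✗
job_id=12: ✗
job_id=13: ✗
job_id=14: ✗
cpu_sum = 1818 + 2544 = 4362
—
[mem_gb_sum2: mem_gb < 146]
job_id=5: ✗
job_id=6: ✗
job_id=7: ✓ → 1818
job_id=8: ✓ → 7002
job_id=9: ✗
job_id=10: ✓ → 2544
job_id=11: ✓ → 7085
job_id=12: ✓ → 3588
job_id=13: ✓ → 3035
job_id=14: ✗
mem_gb_sum2 = 1818 + 7002 + 2544 + 7085 + 3588 + 3035 = 25072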